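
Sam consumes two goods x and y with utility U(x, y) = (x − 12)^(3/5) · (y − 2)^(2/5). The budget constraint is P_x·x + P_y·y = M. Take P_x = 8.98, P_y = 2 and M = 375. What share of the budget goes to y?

MRS = (3/2)·(y−2)/(x−12). Tangency with P_x/P_y gives y−2 = (2/3)·(P_x/P_y)·(x−12).
After buying the subsistence bundle (12, 2), a share 0.6 of the remaining income goes to x: x* = 12 + 0.6·(M − 12P_x − 2P_y)/P_x.
Discretionary income = 375 − 12·8.98 − 2·2 = 263.24; x* = 12 + 0.6·263.24/8.98 = 29.5884; y* = 2 + 0.4·263.24/2 = 54.648.
Expenditure on y: 2·54.648 = 109.296; share = 0.2915.

share on y = 0.2915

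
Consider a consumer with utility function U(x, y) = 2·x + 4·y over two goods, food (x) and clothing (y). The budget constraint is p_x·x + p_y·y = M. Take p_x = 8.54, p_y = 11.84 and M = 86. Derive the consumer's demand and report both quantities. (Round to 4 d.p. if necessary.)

x* = 0, y* = 7.2635

Perfect substitutes: compare marginal utility per dollar. 2/p_x vs 4/p_y → 0.2342 vs 0.3378.
y gives more utility per dollar, so spend all income on y: y* = M/p_y, x* = 0.
Numerically: x* = 0, y* = 7.2635.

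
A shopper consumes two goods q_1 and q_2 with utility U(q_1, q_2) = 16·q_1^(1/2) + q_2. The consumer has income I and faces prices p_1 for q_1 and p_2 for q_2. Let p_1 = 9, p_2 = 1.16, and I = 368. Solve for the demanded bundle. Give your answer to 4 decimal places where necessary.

Utility is quasi-linear in q_2; the FOC for q_1 is 8/√q_1 = p_1/p_2.
Thus q_1* = (8·p_2/p_1)² — independent of I — with the rest of income spent on q_2.
Plugging in: q_1* = (8·1.16/9)² = 1.0632, q_2* = 308.9925.

q_1* = 1.0632, q_2* = 308.9925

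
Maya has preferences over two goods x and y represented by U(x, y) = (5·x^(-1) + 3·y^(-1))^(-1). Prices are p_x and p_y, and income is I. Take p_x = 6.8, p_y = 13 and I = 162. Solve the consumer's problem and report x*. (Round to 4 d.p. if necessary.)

From the CES first-order condition, (5/3)·(y/x)^(2) = p_x/p_y.
Hence y/x = ((3/5)·p_x/p_y)^(1/(2)), i.e. raised to the 0.5 power.
With the ratio pinned down, the budget gives x* = I/(p_x + p_y·(y/x)) and y* = (y/x)·x*.
Numerically y/x = 0.56022, so x* = 162/(6.8 + 13·0.56022) = 11.5033.

x* = 11.5033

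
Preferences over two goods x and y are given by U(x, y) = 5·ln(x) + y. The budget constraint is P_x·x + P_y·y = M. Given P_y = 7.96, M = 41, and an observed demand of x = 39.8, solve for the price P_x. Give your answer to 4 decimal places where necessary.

P_x = 1

MU_x = 5/x, MU_y = 1. Tangency: 5/x = P_x/P_y.
So x*(P_x,P_y) = 5·P_y/P_x, independent of income; and y* = (M − 5·P_y)/P_y.
Set x* = 39.8 in the demand function and solve for P_x: P_x = 1.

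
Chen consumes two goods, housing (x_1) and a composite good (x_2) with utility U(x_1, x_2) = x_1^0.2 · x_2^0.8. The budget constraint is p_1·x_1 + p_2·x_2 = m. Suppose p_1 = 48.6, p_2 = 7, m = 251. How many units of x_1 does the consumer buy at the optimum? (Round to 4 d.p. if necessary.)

Demand: x_1*(p_1,p_2,m) = 0.2·m/p_1 and x_2* = 0.8·m/p_2.
At p_1=48.6, p_2=7, m=251: x_1* = 0.2·251/48.6 = 1.0329.

x_1* = 1.0329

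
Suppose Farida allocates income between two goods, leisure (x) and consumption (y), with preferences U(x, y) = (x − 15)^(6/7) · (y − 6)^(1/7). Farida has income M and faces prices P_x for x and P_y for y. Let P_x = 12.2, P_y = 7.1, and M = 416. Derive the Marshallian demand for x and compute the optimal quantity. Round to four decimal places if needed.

After buying the subsistence bundle (15, 6), a share 6/7 of the remaining income goes to x: x* = 15 + 6/7·(M − 15P_x − 6P_y)/P_x.
Discretionary income = 416 − 15·12.2 − 6·7.1 = 190.4; x* = 15 + 6/7·190.4/12.2 = 28.377.

x* = 28.377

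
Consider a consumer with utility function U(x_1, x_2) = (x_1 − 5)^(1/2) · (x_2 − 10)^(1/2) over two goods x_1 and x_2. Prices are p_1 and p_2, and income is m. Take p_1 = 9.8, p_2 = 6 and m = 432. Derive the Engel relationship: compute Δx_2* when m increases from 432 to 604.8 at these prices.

Δx_2* = 14.4

This is Cobb-Douglas in (x_1−5, x_2−10): tangency gives 0.5·p_2·(x_2−10) = 0.5·p_1·(x_1−5).
Substituting into the budget: x_1* = 5 + 0.5·(m − 5·p_1 − 10·p_2)/p_1, and x_2* = 10 + 0.5·(…)/p_2.
Discretionary income = 432 − 5·9.8 − 10·6 = 323; x_2* = 10 + 0.5·323/6 = 36.9167.
At m' = 604.8: x_2* = 51.3167. Change: 51.3167 − 36.9167 = 14.4.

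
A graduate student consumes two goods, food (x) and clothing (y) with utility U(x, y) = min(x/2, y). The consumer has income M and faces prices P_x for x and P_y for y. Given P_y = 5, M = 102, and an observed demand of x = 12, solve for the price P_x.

P_x = 6

With perfect complements, no substitution: consume in ratio x:y = 2:1.
Budget: P_x·x + P_y·(1/2)·x = M, so (2·P_x + P_y)·x = 2·M.
Demand: x*(P_x,P_y,M) = 2·M/(2·P_x + P_y), y* = M/(2·P_x + P_y).
Set x* = 12 in the demand function and solve for P_x: P_x = 6.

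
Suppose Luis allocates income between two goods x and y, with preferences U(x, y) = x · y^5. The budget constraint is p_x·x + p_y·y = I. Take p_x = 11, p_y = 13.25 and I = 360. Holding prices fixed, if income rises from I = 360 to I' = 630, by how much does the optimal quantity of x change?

The MRS is (1/5)·y/x. Set MRS = p_x/p_y.
Rearranging, p_y·y = 5·p_x·x. Substituting into the budget gives p_x·x·(1 + 5) = I.
Demand: x*(p_x,p_y,I) = 1/6·I/p_x and y* = 5/6·I/p_y.
At p_x=11, p_y=13.25, I=360: x* = 1/6·360/11 = 5.4545.
At I' = 630: x* = 9.5455. Change: 9.5455 − 5.4545 = 4.0909.

Δx* = 4.0909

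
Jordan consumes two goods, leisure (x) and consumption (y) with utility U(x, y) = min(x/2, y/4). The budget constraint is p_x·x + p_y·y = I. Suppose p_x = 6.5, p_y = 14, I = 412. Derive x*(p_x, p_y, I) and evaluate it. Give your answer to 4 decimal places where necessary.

Leontief preferences: the optimum is at the kink where x/2 = y/4, i.e. y = 2·x.
Budget: p_x·x + p_y·2·x = I, so (2·p_x + 4·p_y)·x = 2·I.
Demand: x*(p_x,p_y,I) = 2·I/(2·p_x + 4·p_y), y* = 4·I/(2·p_x + 4·p_y).
Here 2·6.5 + 4·14 = 69, giving x* = 11.942.

x* = 11.942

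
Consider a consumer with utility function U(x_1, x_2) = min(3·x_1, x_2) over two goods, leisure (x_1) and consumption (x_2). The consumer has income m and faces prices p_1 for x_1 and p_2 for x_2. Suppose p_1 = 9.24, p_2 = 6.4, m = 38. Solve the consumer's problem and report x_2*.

x_2* = 4.0084

With perfect complements, no substitution: consume in ratio x_1:x_2 = 1:3.
Budget: p_1·x_1 + p_2·3·x_1 = m, so (p_1 + 3·p_2)·x_1 = m.
Demand: x_1*(p_1,p_2,m) = m/(p_1 + 3·p_2), x_2* = 3·m/(p_1 + 3·p_2).
Here 9.24 + 3·6.4 = 28.44, giving x_2* = 4.0084.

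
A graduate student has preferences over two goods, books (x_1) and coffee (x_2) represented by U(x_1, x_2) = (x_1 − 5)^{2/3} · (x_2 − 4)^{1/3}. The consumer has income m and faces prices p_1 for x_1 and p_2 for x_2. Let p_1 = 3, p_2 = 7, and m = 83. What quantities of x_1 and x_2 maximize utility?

x_1* = 13.8889, x_2* = 5.9048

Let x_1' = x_1−5, x_2' = x_2−4. MRS = 2·x_2'/x_1' = p_1/p_2.
After buying the subsistence bundle (5, 4), a share 2/3 of the remaining income goes to x_1: x_1* = 5 + 2/3·(m − 5p_1 − 4p_2)/p_1.
Discretionary income = 83 − 5·3 − 4·7 = 40; x_1* = 5 + 2/3·40/3 = 13.8889; x_2* = 4 + 1/3·40/7 = 5.9048.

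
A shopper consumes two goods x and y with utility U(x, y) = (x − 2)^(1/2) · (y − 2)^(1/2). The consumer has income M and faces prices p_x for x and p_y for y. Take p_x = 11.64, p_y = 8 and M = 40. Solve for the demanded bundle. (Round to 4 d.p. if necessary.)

x* = 2.0309, y* = 2.045

This is Cobb-Douglas in (x−2, y−2): tangency gives 0.5·p_y·(y−2) = 0.5·p_x·(x−2).
Substituting into the budget: x* = 2 + 0.5·(M − 2·p_x − 2·p_y)/p_x, and y* = 2 + 0.5·(…)/p_y.
Discretionary income = 40 − 2·11.64 − 2·8 = 0.72; x* = 2 + 0.5·0.72/11.64 = 2.0309; y* = 2 + 0.5·0.72/8 = 2.045.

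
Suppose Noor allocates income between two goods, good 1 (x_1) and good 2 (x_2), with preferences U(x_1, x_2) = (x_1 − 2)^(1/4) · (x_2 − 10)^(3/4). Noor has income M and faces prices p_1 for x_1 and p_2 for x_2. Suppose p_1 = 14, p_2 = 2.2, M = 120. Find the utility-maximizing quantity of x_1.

x_1* = 3.25

MRS = (1/3)·(x_2−10)/(x_1−2). Tangency with p_1/p_2 gives x_2−10 = 3·(p_1/p_2)·(x_1−2).
After buying the subsistence bundle (2, 10), a share 0.25 of the remaining income goes to x_1: x_1* = 2 + 0.25·(M − 2p_1 − 10p_2)/p_1.
Discretionary income = 120 − 2·14 − 10·2.2 = 70; x_1* = 2 + 0.25·70/14 = 3.25.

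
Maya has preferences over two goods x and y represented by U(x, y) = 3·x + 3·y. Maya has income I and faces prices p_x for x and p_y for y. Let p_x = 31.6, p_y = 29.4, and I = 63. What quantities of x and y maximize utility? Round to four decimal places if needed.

Perfect substitutes: compare marginal utility per dollar. 3/p_x vs 3/p_y → 0.0949 vs 0.102.
y gives more utility per dollar, so spend all income on y: y* = I/p_y, x* = 0.
Numerically: x* = 0, y* = 2.1429.

x* = 0, y* = 2.1429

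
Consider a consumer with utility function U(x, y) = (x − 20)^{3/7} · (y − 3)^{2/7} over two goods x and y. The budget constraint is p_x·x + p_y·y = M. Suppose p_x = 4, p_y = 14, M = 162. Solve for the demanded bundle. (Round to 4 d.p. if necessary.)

x* = 26, y* = 4.1429

Let x' = x−20, y' = y−3. MRS = (3/2)·y'/x' = p_x/p_y.
After buying the subsistence bundle (20, 3), a share 0.6 of the remaining income goes to x: x* = 20 + 0.6·(M − 20p_x − 3p_y)/p_x.
Discretionary income = 162 − 20·4 − 3·14 = 40; x* = 20 + 0.6·40/4 = 26; y* = 3 + 0.4·40/14 = 4.1429.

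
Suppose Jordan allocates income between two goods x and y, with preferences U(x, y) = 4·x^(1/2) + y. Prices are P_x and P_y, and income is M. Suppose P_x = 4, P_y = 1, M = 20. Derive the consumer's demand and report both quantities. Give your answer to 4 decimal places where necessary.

x* = 0.25, y* = 19

Utility is quasi-linear in y; the FOC for x is 2/√x = P_x/P_y.
Solve: √x = 2·P_y/P_x, so x*(P_x,P_y) = (2·P_y/P_x)², and y* = (M − P_x·x*)/P_y.
Plugging in: x* = (2·1/4)² = 0.25, y* = 19.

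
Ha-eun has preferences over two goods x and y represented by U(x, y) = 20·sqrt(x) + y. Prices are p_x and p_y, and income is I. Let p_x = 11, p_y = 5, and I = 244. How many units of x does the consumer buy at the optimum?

MU_x = 10/√x, MU_y = 1. Tangency: 10/√x = p_x/p_y.
Thus x* = (10·p_y/p_x)² — independent of I — with the rest of income spent on y.
Plugging in: x* = (10·5/11)² = 20.6612.

x* = 20.6612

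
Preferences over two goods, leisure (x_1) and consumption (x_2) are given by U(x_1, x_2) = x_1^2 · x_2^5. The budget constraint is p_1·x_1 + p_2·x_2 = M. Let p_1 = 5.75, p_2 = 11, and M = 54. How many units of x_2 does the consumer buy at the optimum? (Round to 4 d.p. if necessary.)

Tangency: MRS = (2/5)·x_2/x_1 = p_1/p_2.
Rearranging, p_2·x_2 = (5/2)·p_1·x_1. Substituting into the budget gives p_1·x_1·(1 + (5/2)) = M.
Demand: x_1*(p_1,p_2,M) = 2/7·M/p_1 and x_2* = 5/7·M/p_2.
At p_1=5.75, p_2=11, M=54: x_2* = 5/7·54/11 = 3.5065.

x_2* = 3.5065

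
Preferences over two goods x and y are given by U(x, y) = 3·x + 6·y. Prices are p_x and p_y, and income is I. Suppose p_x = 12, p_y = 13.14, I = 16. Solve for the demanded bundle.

Linear utility — the consumer picks whichever good has higher MU/price: 3/12 = 0.25 vs 6/13.14 = 0.4566.
y gives more utility per dollar, so spend all income on y: y* = I/p_y, x* = 0.
Numerically: x* = 0, y* = 1.2177.

x* = 0, y* = 1.2177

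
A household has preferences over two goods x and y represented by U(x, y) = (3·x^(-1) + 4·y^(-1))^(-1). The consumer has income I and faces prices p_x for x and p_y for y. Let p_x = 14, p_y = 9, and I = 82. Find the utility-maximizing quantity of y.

MU_x ∝ 3·x^(-2), MU_y ∝ 4·y^(-2), so MRS = (3/4)·(y/x)^(2) = p_x/p_y.
Hence y/x = ((4/3)·p_x/p_y)^(1/(2)), i.e. raised to the 0.5 power.
Substitute y = (y/x)·x into the budget: x* = I/(p_x + p_y·(y/x)).
Numerically y/x = 1.440165, so x* = 82/(14 + 9·1.440165) = 3.0414 and y* = 1.440165·3.0414 = 4.3801.

y* = 4.3801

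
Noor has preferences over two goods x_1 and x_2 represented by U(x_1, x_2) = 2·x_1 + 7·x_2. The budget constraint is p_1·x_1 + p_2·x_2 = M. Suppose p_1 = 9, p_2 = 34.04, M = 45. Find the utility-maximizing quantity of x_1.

x_1* = 5

x_1 gives more utility per dollar, so spend all income on x_1: x_1* = M/p_1, x_2* = 0.
Numerically: x_1* = 5, x_2* = 0.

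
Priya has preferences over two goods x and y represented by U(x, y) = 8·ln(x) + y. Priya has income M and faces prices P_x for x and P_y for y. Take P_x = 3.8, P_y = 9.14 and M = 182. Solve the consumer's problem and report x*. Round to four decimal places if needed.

x* = 19.2421

MU_x = 8/x, MU_y = 1. Tangency: 8/x = P_x/P_y.
So x*(P_x,P_y) = 8·P_y/P_x, independent of income; and y* = (M − 8·P_y)/P_y.
At the given prices: x* = 8·9.14/3.8 = 19.2421.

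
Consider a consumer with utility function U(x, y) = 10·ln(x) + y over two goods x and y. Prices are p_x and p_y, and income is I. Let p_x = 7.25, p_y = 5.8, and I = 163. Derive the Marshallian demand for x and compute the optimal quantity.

So x*(p_x,p_y) = 10·p_y/p_x, independent of income; and y* = (I − 10·p_y)/p_y.
At the given prices: x* = 10·5.8/7.25 = 8.

x* = 8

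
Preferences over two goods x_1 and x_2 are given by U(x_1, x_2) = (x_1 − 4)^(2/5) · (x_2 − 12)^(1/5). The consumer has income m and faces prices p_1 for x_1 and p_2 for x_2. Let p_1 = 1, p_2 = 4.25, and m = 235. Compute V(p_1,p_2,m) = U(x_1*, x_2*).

V = 11.5246

MRS = 2·(x_2−12)/(x_1−4). Tangency with p_1/p_2 gives x_2−12 = (1/2)·(p_1/p_2)·(x_1−4).
After buying the subsistence bundle (4, 12), a share 2/3 of the remaining income goes to x_1: x_1* = 4 + 2/3·(m − 4p_1 − 12p_2)/p_1.
Discretionary income = 235 − 4·1 − 12·4.25 = 180; x_1* = 4 + 2/3·180/1 = 124; x_2* = 12 + 1/3·180/4.25 = 26.1176.
Utility at the optimum: U(124, 26.1176) = 11.5246.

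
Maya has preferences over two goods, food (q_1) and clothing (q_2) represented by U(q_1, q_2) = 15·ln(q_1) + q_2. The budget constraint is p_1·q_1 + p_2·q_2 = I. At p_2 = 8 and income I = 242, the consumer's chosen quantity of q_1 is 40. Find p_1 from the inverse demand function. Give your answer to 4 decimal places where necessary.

Set MRS = p_1/p_2: (15/q_1)/1 = p_1/p_2.
So q_1*(p_1,p_2) = 15·p_2/p_1, independent of income; and q_2* = (I − 15·p_2)/p_2.
Set q_1* = 40 in the demand function and solve for p_1: p_1 = 3.

p_1 = 3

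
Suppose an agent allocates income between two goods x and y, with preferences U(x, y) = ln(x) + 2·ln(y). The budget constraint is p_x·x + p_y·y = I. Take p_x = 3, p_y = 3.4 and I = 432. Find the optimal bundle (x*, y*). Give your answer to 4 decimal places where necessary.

x* = 48, y* = 84.7059

The MRS is (1/2)·y/x. Set MRS = p_x/p_y.
Rearranging, p_y·y = 2·p_x·x. Substituting into the budget gives p_x·x·(1 + 2) = I.
Demand: x*(p_x,p_y,I) = 1/3·I/p_x and y* = 2/3·I/p_y.
At p_x=3, p_y=3.4, I=432: x* = 1/3·432/3 = 48, y* = 84.7059.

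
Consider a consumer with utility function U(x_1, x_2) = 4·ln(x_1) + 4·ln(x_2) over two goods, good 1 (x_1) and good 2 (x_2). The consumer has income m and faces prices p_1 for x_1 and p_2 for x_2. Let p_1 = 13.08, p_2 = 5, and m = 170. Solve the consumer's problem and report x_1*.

MU_x_1/MU_x_2 = (4·x_2)/(4·x_1); tangency sets this equal to p_1/p_2.
So 4·p_2·x_2 = 4·p_1·x_1; combined with the budget, a share 0.5 of income goes to x_1.
Demand: x_1*(p_1,p_2,m) = 0.5·m/p_1 and x_2* = 0.5·m/p_2.
At p_1=13.08, p_2=5, m=170: x_1* = 0.5·170/13.08 = 6.4985.

x_1* = 6.4985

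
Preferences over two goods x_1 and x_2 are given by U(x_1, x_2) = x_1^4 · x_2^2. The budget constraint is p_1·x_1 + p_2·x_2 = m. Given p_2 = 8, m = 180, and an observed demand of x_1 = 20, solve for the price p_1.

MU_x_1/MU_x_2 = (4·x_2)/(2·x_1); tangency sets this equal to p_1/p_2.
So 4·p_2·x_2 = 2·p_1·x_1; combined with the budget, a share 2/3 of income goes to x_1.
Demand: x_1*(p_1,p_2,m) = 2/3·m/p_1 and x_2* = 1/3·m/p_2.
Set x_1* = 20 in the demand function and solve for p_1: p_1 = 6.

p_1 = 6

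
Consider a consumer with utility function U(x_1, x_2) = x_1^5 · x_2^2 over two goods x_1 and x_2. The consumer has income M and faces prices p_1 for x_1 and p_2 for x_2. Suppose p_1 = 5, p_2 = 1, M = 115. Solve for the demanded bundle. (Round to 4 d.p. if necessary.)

The MRS is (5/2)·x_2/x_1. Set MRS = p_1/p_2.
Rearranging, p_2·x_2 = (2/5)·p_1·x_1. Substituting into the budget gives p_1·x_1·(1 + (2/5)) = M.
Demand: x_1*(p_1,p_2,M) = 5/7·M/p_1 and x_2* = 2/7·M/p_2.
At p_1=5, p_2=1, M=115: x_1* = 5/7·115/5 = 16.4286, x_2* = 32.8571.

x_1* = 16.4286, x_2* = 32.8571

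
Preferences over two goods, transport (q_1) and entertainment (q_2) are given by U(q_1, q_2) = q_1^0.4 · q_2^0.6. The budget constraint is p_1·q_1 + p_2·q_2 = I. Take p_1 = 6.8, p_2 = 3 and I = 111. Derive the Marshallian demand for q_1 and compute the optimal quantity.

q_1* = 6.5294

Demand: q_1*(p_1,p_2,I) = 0.4·I/p_1 and q_2* = 0.6·I/p_2.
At p_1=6.8, p_2=3, I=111: q_1* = 0.4·111/6.8 = 6.5294.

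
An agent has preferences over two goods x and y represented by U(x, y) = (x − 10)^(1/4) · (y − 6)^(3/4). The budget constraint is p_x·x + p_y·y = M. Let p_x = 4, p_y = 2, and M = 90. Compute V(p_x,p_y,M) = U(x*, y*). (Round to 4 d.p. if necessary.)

V = 9.1049

This is Cobb-Douglas in (x−10, y−6): tangency gives 0.25·p_y·(y−6) = 0.75·p_x·(x−10).
Substituting into the budget: x* = 10 + 0.25·(M − 10·p_x − 6·p_y)/p_x, and y* = 6 + 0.75·(…)/p_y.
Discretionary income = 90 − 10·4 − 6·2 = 38; x* = 10 + 0.25·38/4 = 12.375; y* = 6 + 0.75·38/2 = 20.25.
Utility at the optimum: U(12.375, 20.25) = 9.1049.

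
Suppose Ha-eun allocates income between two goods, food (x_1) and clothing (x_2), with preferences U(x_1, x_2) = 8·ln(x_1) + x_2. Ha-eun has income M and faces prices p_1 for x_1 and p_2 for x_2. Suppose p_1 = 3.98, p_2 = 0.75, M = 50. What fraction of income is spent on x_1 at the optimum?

share on x_1 = 0.12

Set MRS = p_1/p_2: (8/x_1)/1 = p_1/p_2.
So x_1*(p_1,p_2) = 8·p_2/p_1, independent of income; and x_2* = (M − 8·p_2)/p_2.
At the given prices: x_1* = 8·0.75/3.98 = 1.5075, and x_2* = 58.6667.
Expenditure on x_1: 3.98·1.5075 = 6; share = 0.12.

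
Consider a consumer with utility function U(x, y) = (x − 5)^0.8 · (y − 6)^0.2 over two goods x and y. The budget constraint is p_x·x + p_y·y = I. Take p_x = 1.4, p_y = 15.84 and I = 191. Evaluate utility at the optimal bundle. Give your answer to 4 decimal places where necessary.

MRS = 4·(y−6)/(x−5). Tangency with p_x/p_y gives y−6 = (1/4)·(p_x/p_y)·(x−5).
Substituting into the budget: x* = 5 + 0.8·(I − 5·p_x − 6·p_y)/p_x, and y* = 6 + 0.2·(…)/p_y.
Discretionary income = 191 − 5·1.4 − 6·15.84 = 88.96; x* = 5 + 0.8·88.96/1.4 = 55.8343; y* = 6 + 0.2·88.96/15.84 = 7.1232.
Utility at the optimum: U(55.8343, 7.1232) = 23.7148.

V = 23.7148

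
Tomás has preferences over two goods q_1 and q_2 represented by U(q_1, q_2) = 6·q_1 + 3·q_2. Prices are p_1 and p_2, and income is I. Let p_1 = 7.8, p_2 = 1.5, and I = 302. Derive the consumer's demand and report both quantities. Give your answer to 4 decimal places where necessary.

Numerically: q_1* = 0, q_2* = 201.3333.

q_1* = 0, q_2* = 201.3333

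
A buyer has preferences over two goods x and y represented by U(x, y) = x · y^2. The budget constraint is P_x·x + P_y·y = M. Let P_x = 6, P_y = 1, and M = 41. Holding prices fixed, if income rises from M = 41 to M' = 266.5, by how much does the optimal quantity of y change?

The MRS is (1/2)·y/x. Set MRS = P_x/P_y.
Rearranging, P_y·y = 2·P_x·x. Substituting into the budget gives P_x·x·(1 + 2) = M.
Demand: x*(P_x,P_y,M) = 1/3·M/P_x and y* = 2/3·M/P_y.
At P_x=6, P_y=1, M=41: y* = 2/3·41/1 = 27.3333.
At M' = 266.5: y* = 177.6667. Change: 177.6667 − 27.3333 = 150.3333.

Δy* = 150.3333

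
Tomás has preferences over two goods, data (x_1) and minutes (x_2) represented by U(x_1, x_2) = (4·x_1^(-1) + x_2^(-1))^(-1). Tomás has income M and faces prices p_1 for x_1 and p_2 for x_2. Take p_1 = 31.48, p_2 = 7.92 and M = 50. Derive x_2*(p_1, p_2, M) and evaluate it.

From the CES first-order condition, 4·(x_2/x_1)^(2) = p_1/p_2.
Hence x_2/x_1 = ((1/4)·p_1/p_2)^(1/(2)), i.e. raised to the 0.5 power.
With the ratio pinned down, the budget gives x_1* = M/(p_1 + p_2·(x_2/x_1)) and x_2* = (x_2/x_1)·x_1*.
Numerically x_2/x_1 = 0.996838, so x_1* = 50/(31.48 + 7.92·0.996838) = 1.2698 and x_2* = 0.996838·1.2698 = 1.2658.

x_2* = 1.2658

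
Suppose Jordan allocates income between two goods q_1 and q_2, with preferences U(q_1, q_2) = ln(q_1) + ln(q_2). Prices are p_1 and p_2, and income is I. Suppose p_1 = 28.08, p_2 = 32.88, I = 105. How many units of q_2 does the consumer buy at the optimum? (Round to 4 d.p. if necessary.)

The MRS is q_2/q_1. Set MRS = p_1/p_2.
So p_2·q_2 = p_1·q_1; combined with the budget, a share 0.5 of income goes to q_1.
Demand: q_1*(p_1,p_2,I) = 0.5·I/p_1 and q_2* = 0.5·I/p_2.
At p_1=28.08, p_2=32.88, I=105: q_2* = 0.5·105/32.88 = 1.5967.

q_2* = 1.5967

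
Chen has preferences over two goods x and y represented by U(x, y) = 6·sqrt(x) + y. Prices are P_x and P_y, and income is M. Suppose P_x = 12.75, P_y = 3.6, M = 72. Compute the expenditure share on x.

share on x = 0.1271

MU_x = 3/√x, MU_y = 1. Tangency: 3/√x = P_x/P_y.
Thus x* = (3·P_y/P_x)² — independent of M — with the rest of income spent on y.
Plugging in: x* = (3·3.6/12.75)² = 0.7175, y* = 17.4588.
Expenditure on x: 12.75·0.7175 = 9.1482; share = 0.1271.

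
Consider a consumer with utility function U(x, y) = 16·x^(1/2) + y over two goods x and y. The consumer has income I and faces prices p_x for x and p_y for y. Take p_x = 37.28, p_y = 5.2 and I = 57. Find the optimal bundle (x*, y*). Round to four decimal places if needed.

x* = 1.2452, y* = 2.0345

Set MRS = p_x/p_y: 8·x^(−1/2) = p_x/p_y.
Thus x* = (8·p_y/p_x)² — independent of I — with the rest of income spent on y.
Plugging in: x* = (8·5.2/37.28)² = 1.2452, y* = 2.0345.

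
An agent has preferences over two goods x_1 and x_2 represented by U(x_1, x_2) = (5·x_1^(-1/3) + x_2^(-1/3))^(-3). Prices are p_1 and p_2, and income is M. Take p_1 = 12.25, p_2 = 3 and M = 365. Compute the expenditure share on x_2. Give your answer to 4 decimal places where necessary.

MU_x_1 ∝ 5·x_1^(-4/3), MU_x_2 ∝ x_2^(-4/3), so MRS = 5·(x_2/x_1)^(4/3) = p_1/p_2.
Hence x_2/x_1 = ((1/5)·p_1/p_2)^(1/(4/3)), i.e. raised to the 0.75 power.
Substitute x_2 = (x_2/x_1)·x_1 into the budget: x_1* = M/(p_1 + p_2·(x_2/x_1)).
Numerically x_2/x_1 = 0.85908, so x_1* = 365/(12.25 + 3·0.85908) = 24.6169 and x_2* = 0.85908·24.6169 = 21.1478.
Expenditure on x_2: 3·21.1478 = 63.4435; share = 0.1738.

share on x_2 = 0.1738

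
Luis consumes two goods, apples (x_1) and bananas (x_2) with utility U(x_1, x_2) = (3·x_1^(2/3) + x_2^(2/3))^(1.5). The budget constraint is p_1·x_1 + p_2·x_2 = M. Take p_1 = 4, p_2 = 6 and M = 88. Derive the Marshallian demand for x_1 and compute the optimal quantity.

x_1* = 21.6437

MU_x_1 ∝ 3·x_1^(-1/3), MU_x_2 ∝ x_2^(-1/3), so MRS = 3·(x_2/x_1)^(1/3) = p_1/p_2.
Hence x_2/x_1 = ((1/3)·p_1/p_2)^(1/(1/3)), i.e. raised to the 3 power.
Substitute x_2 = (x_2/x_1)·x_1 into the budget: x_1* = M/(p_1 + p_2·(x_2/x_1)).
Numerically x_2/x_1 = 0.010974, so x_1* = 88/(4 + 6·0.010974) = 21.6437.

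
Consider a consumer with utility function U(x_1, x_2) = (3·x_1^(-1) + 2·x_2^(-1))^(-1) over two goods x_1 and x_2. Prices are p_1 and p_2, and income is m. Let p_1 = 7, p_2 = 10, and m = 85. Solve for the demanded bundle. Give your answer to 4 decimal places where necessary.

x_1* = 6.1455, x_2* = 4.1982

From the CES first-order condition, (3/2)·(x_2/x_1)^(2) = p_1/p_2.
Solve for the ratio: x_2/x_1 = [(2/3)·p_1/p_2]^(0.5).
Substitute x_2 = (x_2/x_1)·x_1 into the budget: x_1* = m/(p_1 + p_2·(x_2/x_1)).
Numerically x_2/x_1 = 0.68313, so x_1* = 85/(7 + 10·0.68313) = 6.1455 and x_2* = 0.68313·6.1455 = 4.1982.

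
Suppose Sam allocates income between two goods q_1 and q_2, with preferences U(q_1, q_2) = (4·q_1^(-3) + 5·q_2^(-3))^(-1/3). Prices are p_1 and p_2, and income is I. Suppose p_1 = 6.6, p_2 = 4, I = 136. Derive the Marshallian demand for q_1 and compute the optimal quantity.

q_1* = 11.9366

MU_q_1 ∝ 4·q_1^(-4), MU_q_2 ∝ 5·q_2^(-4), so MRS = (4/5)·(q_2/q_1)^(4) = p_1/p_2.
Solve for the ratio: q_2/q_1 = [(5/4)·p_1/p_2]^(0.25).
With the ratio pinned down, the budget gives q_1* = I/(p_1 + p_2·(q_2/q_1)) and q_2* = (q_2/q_1)·q_1*.
Numerically q_2/q_1 = 1.198391, so q_1* = 136/(6.6 + 4·1.198391) = 11.9366.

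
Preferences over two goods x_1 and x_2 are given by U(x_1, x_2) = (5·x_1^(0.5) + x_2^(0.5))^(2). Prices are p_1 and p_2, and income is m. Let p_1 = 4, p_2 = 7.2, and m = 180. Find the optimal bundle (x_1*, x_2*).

x_1* = 44.0217, x_2* = 0.5435

MRS = MU_x_1/MU_x_2 = 5·(x_2/x_1)^(0.5). Set equal to p_1/p_2.
Solve for the ratio: x_2/x_1 = [(1/5)·p_1/p_2]^(2).
Substitute x_2 = (x_2/x_1)·x_1 into the budget: x_1* = m/(p_1 + p_2·(x_2/x_1)).
Numerically x_2/x_1 = 0.012346, so x_1* = 180/(4 + 7.2·0.012346) = 44.0217 and x_2* = 0.012346·44.0217 = 0.5435.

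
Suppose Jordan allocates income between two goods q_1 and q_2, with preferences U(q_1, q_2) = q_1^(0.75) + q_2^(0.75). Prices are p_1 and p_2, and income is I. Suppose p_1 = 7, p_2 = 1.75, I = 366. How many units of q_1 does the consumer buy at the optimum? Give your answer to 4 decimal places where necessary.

From the CES first-order condition, (q_2/q_1)^(0.25) = p_1/p_2.
Hence q_2/q_1 = (p_1/p_2)^(1/(0.25)), i.e. raised to the 4 power.
With the ratio pinned down, the budget gives q_1* = I/(p_1 + p_2·(q_2/q_1)) and q_2* = (q_2/q_1)·q_1*.
Numerically q_2/q_1 = 256, so q_1* = 366/(7 + 1.75·256) = 0.8044.

q_1* = 0.8044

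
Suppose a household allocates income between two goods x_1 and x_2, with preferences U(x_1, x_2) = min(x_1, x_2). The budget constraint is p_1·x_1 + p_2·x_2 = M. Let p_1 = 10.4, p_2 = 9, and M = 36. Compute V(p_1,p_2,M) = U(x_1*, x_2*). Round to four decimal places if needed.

Leontief preferences: the optimum is at the kink where x_1/1 = x_2/1, i.e. x_2 = x_1.
Budget: p_1·x_1 + p_2·x_1 = M, so (p_1 + p_2)·x_1 = M.
Demand: x_1*(p_1,p_2,M) = M/(p_1 + p_2), x_2* = M/(p_1 + p_2).
Here 10.4 + 9 = 19.4, giving x_1* = 1.8557 and x_2* = 1.8557.
Utility at the optimum: U(1.8557, 1.8557) = 1.8557.

V = 1.8557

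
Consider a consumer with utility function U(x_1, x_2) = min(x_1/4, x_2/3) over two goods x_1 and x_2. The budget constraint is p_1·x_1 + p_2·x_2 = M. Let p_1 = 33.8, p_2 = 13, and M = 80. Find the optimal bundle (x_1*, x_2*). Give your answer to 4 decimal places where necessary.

With perfect complements, no substitution: consume in ratio x_1:x_2 = 4:3.
Budget: p_1·x_1 + p_2·(3/4)·x_1 = M, so (4·p_1 + 3·p_2)·x_1 = 4·M.
Demand: x_1*(p_1,p_2,M) = 4·M/(4·p_1 + 3·p_2), x_2* = 3·M/(4·p_1 + 3·p_2).
Here 4·33.8 + 3·13 = 174.2, giving x_1* = 1.837 and x_2* = 1.3777.

x_1* = 1.837, x_2* = 1.3777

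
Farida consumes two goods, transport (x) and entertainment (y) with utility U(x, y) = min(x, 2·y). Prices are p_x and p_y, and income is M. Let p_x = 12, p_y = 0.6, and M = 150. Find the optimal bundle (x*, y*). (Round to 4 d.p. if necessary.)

Demand: x*(p_x,p_y,M) = 2·M/(2·p_x + p_y), y* = M/(2·p_x + p_y).
Here 2·12 + 0.6 = 24.6, giving x* = 12.1951 and y* = 6.0976.

x* = 12.1951, y* = 6.0976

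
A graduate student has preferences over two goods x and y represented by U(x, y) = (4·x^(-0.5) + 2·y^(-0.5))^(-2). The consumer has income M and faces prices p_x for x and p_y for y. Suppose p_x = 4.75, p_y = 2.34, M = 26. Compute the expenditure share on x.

share on x = 0.6678

MU_x ∝ 4·x^(-1.5), MU_y ∝ 2·y^(-1.5), so MRS = 2·(y/x)^(1.5) = p_x/p_y.
Solve for the ratio: y/x = [(1/2)·p_x/p_y]^(2/3).
With the ratio pinned down, the budget gives x* = M/(p_x + p_y·(y/x)) and y* = (y/x)·x*.
Numerically y/x = 1.009947, so x* = 26/(4.75 + 2.34·1.009947) = 3.6551 and y* = 1.009947·3.6551 = 3.6915.
Expenditure on x: 4.75·3.6551 = 17.3619; share = 0.6678.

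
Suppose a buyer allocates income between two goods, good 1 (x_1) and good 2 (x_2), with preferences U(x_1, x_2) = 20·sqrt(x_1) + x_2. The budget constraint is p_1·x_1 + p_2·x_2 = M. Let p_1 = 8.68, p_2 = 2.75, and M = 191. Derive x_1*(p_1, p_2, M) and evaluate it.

x_1* = 10.0375

Set MRS = p_1/p_2: 10·x_1^(−1/2) = p_1/p_2.
Solve: √x_1 = 10·p_2/p_1, so x_1*(p_1,p_2) = (10·p_2/p_1)², and x_2* = (M − p_1·x_1*)/p_2.
Plugging in: x_1* = (10·2.75/8.68)² = 10.0375.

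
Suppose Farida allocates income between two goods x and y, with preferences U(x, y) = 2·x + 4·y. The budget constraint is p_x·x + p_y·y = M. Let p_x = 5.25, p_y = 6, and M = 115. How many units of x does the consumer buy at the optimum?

Linear utility — the consumer picks whichever good has higher MU/price: 2/5.25 = 0.381 vs 4/6 = 0.6667.
y gives more utility per dollar, so spend all income on y: y* = M/p_y, x* = 0.
Numerically: x* = 0, y* = 19.1667.

x* = 0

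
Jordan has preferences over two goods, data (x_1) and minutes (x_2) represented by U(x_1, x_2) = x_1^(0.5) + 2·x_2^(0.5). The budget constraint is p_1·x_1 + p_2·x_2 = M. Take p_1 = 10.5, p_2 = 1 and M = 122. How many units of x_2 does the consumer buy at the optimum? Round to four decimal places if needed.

Numerically x_2/x_1 = 441, so x_1* = 122/(10.5 + 1·441) = 0.2702 and x_2* = 441·0.2702 = 119.1628.

x_2* = 119.1628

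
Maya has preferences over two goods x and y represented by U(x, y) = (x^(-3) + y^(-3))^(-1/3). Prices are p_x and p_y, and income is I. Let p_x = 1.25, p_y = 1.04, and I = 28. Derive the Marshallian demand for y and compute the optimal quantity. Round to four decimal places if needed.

y* = 12.5346

MU_x ∝ x^(-4), MU_y ∝ y^(-4), so MRS = (y/x)^(4) = p_x/p_y.
Solve for the ratio: y/x = [p_x/p_y]^(0.25).
With the ratio pinned down, the budget gives x* = I/(p_x + p_y·(y/x)) and y* = (y/x)·x*.
Numerically y/x = 1.047054, so x* = 28/(1.25 + 1.04·1.047054) = 11.9713 and y* = 1.047054·11.9713 = 12.5346.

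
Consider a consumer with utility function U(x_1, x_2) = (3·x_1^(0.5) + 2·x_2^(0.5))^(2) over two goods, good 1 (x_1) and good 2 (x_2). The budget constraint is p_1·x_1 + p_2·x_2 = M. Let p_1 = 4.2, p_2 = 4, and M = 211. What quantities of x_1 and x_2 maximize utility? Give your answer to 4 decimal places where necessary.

MRS = MU_x_1/MU_x_2 = (3/2)·(x_2/x_1)^(0.5). Set equal to p_1/p_2.
Hence x_2/x_1 = ((2/3)·p_1/p_2)^(1/(0.5)), i.e. raised to the 2 power.
Substitute x_2 = (x_2/x_1)·x_1 into the budget: x_1* = M/(p_1 + p_2·(x_2/x_1)).
Numerically x_2/x_1 = 0.49, so x_1* = 211/(4.2 + 4·0.49) = 34.2532 and x_2* = 0.49·34.2532 = 16.7841.

x_1* = 34.2532, x_2* = 16.7841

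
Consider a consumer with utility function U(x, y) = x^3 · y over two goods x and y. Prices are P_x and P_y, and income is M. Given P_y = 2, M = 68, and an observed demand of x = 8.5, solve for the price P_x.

Tangency: MRS = 3·y/x = P_x/P_y.
So 3·P_y·y = P_x·x; combined with the budget, a share 0.75 of income goes to x.
Demand: x*(P_x,P_y,M) = 0.75·M/P_x and y* = 0.25·M/P_y.
Set x* = 8.5 in the demand function and solve for P_x: P_x = 6.

P_x = 6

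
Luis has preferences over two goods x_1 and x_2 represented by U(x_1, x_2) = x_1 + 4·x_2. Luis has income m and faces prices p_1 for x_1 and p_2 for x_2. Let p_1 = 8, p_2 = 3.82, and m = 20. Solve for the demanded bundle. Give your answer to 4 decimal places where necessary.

Numerically: x_1* = 0, x_2* = 5.2356.

x_1* = 0, x_2* = 5.2356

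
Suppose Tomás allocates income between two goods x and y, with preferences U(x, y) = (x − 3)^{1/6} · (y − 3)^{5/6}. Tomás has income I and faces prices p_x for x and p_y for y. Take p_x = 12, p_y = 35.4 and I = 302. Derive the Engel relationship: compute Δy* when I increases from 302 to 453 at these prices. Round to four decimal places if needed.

Δy* = 3.5546

This is Cobb-Douglas in (x−3, y−3): tangency gives 1/6·p_y·(y−3) = 5/6·p_x·(x−3).
After buying the subsistence bundle (3, 3), a share 1/6 of the remaining income goes to x: x* = 3 + 1/6·(I − 3p_x − 3p_y)/p_x.
Discretionary income = 302 − 3·12 − 3·35.4 = 159.8; y* = 3 + 5/6·159.8/35.4 = 6.7618.
At I' = 453: y* = 10.3164. Change: 10.3164 − 6.7618 = 3.5546.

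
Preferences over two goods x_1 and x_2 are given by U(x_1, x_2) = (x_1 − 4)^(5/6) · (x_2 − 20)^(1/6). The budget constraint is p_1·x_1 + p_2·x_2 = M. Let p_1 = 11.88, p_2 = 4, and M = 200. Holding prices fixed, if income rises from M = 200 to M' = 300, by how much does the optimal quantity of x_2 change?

This is Cobb-Douglas in (x_1−4, x_2−20): tangency gives 5/6·p_2·(x_2−20) = 1/6·p_1·(x_1−4).
Substituting into the budget: x_1* = 4 + 5/6·(M − 4·p_1 − 20·p_2)/p_1, and x_2* = 20 + 1/6·(…)/p_2.
Discretionary income = 200 − 4·11.88 − 20·4 = 72.48; x_2* = 20 + 1/6·72.48/4 = 23.02.
At M' = 300: x_2* = 27.1867. Change: 27.1867 − 23.02 = 4.1667.

Δx_2* = 4.1667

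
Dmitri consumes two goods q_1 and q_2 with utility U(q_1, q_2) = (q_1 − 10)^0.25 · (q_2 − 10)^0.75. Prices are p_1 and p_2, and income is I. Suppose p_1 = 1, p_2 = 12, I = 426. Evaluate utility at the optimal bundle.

After buying the subsistence bundle (10, 10), a share 0.25 of the remaining income goes to q_1: q_1* = 10 + 0.25·(I − 10p_1 − 10p_2)/p_1.
Discretionary income = 426 − 10·1 − 10·12 = 296; q_1* = 10 + 0.25·296/1 = 84; q_2* = 10 + 0.75·296/12 = 28.5.
Utility at the optimum: U(84, 28.5) = 26.163.

V = 26.163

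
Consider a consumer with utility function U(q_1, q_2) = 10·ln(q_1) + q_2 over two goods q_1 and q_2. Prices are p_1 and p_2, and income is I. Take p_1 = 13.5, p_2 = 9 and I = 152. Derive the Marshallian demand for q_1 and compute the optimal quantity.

q_1* = 6.6667

Set MRS = p_1/p_2: (10/q_1)/1 = p_1/p_2.
So q_1*(p_1,p_2) = 10·p_2/p_1, independent of income; and q_2* = (I − 10·p_2)/p_2.
At the given prices: q_1* = 10·9/13.5 = 6.6667.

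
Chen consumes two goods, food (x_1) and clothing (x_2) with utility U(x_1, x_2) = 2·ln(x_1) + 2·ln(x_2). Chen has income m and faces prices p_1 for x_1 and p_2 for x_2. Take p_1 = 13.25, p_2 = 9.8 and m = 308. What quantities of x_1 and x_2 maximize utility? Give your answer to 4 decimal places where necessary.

The MRS is x_2/x_1. Set MRS = p_1/p_2.
Rearranging, p_2·x_2 = p_1·x_1. Substituting into the budget gives p_1·x_1·(1 + 1) = m.
Demand: x_1*(p_1,p_2,m) = 0.5·m/p_1 and x_2* = 0.5·m/p_2.
At p_1=13.25, p_2=9.8, m=308: x_1* = 0.5·308/13.25 = 11.6226, x_2* = 15.7143.

x_1* = 11.6226, x_2* = 15.7143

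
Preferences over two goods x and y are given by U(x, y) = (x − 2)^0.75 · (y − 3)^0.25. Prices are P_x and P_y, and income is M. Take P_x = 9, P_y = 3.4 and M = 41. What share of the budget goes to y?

MRS = 3·(y−3)/(x−2). Tangency with P_x/P_y gives y−3 = (1/3)·(P_x/P_y)·(x−2).
After buying the subsistence bundle (2, 3), a share 0.75 of the remaining income goes to x: x* = 2 + 0.75·(M − 2P_x − 3P_y)/P_x.
Discretionary income = 41 − 2·9 − 3·3.4 = 12.8; x* = 2 + 0.75·12.8/9 = 3.0667; y* = 3 + 0.25·12.8/3.4 = 3.9412.
Expenditure on y: 3.4·3.9412 = 13.4; share = 0.3268.

share on y = 0.3268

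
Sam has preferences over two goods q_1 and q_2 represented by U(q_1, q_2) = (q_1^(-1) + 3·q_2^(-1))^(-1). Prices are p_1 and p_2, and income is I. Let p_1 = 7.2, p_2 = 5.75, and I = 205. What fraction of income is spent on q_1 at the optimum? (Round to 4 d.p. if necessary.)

share on q_1 = 0.3925

From the CES first-order condition, (1/3)·(q_2/q_1)^(2) = p_1/p_2.
Hence q_2/q_1 = (3·p_1/p_2)^(1/(2)), i.e. raised to the 0.5 power.
With the ratio pinned down, the budget gives q_1* = I/(p_1 + p_2·(q_2/q_1)) and q_2* = (q_2/q_1)·q_1*.
Numerically q_2/q_1 = 1.938175, so q_1* = 205/(7.2 + 5.75·1.938175) = 11.175 and q_2* = 1.938175·11.175 = 21.6591.
Expenditure on q_1: 7.2·11.175 = 80.4601; share = 0.3925.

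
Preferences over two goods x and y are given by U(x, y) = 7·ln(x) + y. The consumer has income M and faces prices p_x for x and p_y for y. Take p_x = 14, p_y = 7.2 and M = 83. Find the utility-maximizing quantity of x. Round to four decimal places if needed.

x* = 3.6

MU_x = 7/x, MU_y = 1. Tangency: 7/x = p_x/p_y.
So x*(p_x,p_y) = 7·p_y/p_x, independent of income; and y* = (M − 7·p_y)/p_y.
At the given prices: x* = 7·7.2/14 = 3.6.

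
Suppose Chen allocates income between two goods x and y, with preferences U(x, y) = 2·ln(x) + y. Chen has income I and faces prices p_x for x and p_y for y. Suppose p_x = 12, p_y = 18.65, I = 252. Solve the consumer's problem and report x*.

At the given prices: x* = 2·18.65/12 = 3.1083.

x* = 3.1083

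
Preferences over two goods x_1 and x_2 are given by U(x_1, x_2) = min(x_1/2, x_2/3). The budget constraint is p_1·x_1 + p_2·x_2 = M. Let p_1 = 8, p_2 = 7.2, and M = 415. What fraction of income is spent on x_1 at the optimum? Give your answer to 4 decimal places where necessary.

Leontief preferences: the optimum is at the kink where x_1/2 = x_2/3, i.e. x_2 = (3/2)·x_1.
Budget: p_1·x_1 + p_2·(3/2)·x_1 = M, so (2·p_1 + 3·p_2)·x_1 = 2·M.
Demand: x_1*(p_1,p_2,M) = 2·M/(2·p_1 + 3·p_2), x_2* = 3·M/(2·p_1 + 3·p_2).
Here 2·8 + 3·7.2 = 37.6, giving x_1* = 22.0745 and x_2* = 33.1117.
Expenditure on x_1: 8·22.0745 = 176.5957; share = 0.4255.

share on x_1 = 0.4255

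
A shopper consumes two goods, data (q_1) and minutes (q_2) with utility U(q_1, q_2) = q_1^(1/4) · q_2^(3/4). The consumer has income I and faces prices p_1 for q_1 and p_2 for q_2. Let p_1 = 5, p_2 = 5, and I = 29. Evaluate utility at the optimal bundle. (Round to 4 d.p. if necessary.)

V = 3.3053

Tangency: MRS = (1/3)·q_2/q_1 = p_1/p_2.
So 0.25·p_2·q_2 = 0.75·p_1·q_1; combined with the budget, a share 0.25 of income goes to q_1.
Demand: q_1*(p_1,p_2,I) = 0.25·I/p_1 and q_2* = 0.75·I/p_2.
At p_1=5, p_2=5, I=29: q_1* = 0.25·29/5 = 1.45, q_2* = 4.35.
Utility at the optimum: U(1.45, 4.35) = 3.3053.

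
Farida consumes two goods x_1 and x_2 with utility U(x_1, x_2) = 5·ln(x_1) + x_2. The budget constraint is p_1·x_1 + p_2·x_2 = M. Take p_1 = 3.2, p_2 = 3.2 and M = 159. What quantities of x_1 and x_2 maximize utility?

x_1* = 5, x_2* = 44.6875

Set MRS = p_1/p_2: (5/x_1)/1 = p_1/p_2.
So x_1*(p_1,p_2) = 5·p_2/p_1, independent of income; and x_2* = (M − 5·p_2)/p_2.
At the given prices: x_1* = 5·3.2/3.2 = 5, and x_2* = 44.6875.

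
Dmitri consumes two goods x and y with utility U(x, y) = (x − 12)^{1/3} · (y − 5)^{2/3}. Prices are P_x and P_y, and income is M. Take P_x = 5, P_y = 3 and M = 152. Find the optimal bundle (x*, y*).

MRS = (1/2)·(y−5)/(x−12). Tangency with P_x/P_y gives y−5 = 2·(P_x/P_y)·(x−12).
Substituting into the budget: x* = 12 + 1/3·(M − 12·P_x − 5·P_y)/P_x, and y* = 5 + 2/3·(…)/P_y.
Discretionary income = 152 − 12·5 − 5·3 = 77; x* = 12 + 1/3·77/5 = 17.1333; y* = 5 + 2/3·77/3 = 22.1111.

x* = 17.1333, y* = 22.1111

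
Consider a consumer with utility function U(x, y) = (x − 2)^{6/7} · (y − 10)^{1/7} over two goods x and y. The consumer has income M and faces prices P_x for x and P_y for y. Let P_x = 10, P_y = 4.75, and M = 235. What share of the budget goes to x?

This is Cobb-Douglas in (x−2, y−10): tangency gives 6/7·P_y·(y−10) = 1/7·P_x·(x−2).
After buying the subsistence bundle (2, 10), a share 6/7 of the remaining income goes to x: x* = 2 + 6/7·(M − 2P_x − 10P_y)/P_x.
Discretionary income = 235 − 2·10 − 10·4.75 = 167.5; x* = 2 + 6/7·167.5/10 = 16.3571; y* = 10 + 1/7·167.5/4.75 = 15.0376.
Expenditure on x: 10·16.3571 = 163.5714; share = 0.696.

share on x = 0.696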